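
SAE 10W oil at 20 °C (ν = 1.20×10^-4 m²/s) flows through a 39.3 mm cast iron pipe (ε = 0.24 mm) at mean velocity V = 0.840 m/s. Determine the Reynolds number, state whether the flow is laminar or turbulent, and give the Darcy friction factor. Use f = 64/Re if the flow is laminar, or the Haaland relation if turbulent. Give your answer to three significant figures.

Re ≈ 275; laminar; f = 64/Re ≈ 0.233

Re = VD/ν = 0.8400·0.0393/1.20×10^-4 = 275
Re < 2300 → laminar → f = 64/Re = 0.2326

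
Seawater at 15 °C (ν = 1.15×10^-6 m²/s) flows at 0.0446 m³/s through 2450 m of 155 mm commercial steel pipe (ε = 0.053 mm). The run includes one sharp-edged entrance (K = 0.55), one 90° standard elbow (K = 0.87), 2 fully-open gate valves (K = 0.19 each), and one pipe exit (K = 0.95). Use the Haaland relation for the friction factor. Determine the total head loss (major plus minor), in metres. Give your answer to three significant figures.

H_L ≈ 77.3 m

V = 4Q/(πD²) = 2.364 m/s; V²/2g = 0.2848 m
Re = 3.19×10^5, ε/D = 3.42×10^-4 → f = 0.01701 (Haaland)
Major: h_f = f(L/D)·V²/2g = 0.01701·15806·0.2848 = 76.54 m
Minor: ΣK = 2.75; h_m = ΣK·V²/2g = 0.7831 m
Total H_L = 76.54 + 0.7831 = 77.32 m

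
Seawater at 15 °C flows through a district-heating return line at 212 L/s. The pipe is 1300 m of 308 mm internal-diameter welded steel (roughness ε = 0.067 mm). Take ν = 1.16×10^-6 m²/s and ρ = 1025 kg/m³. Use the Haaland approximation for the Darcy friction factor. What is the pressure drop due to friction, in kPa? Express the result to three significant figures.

V = 4Q/(πD²) = 4·0.212/(π·0.308²) = 2.845 m/s
Re = VD/ν = 2.845·0.308/1.16×10^-6 = 7.56×10^5 → turbulent
ε/D = 0.067/308 = 2.18×10^-4
Haaland: f = 0.01502
h_f = f(L/D)V²/(2g) = 0.01502·(1300/0.308)·2.845²/(2·9.81) = 26.15 m
Δp = ρg·h_f = 1025·9.81·26.15 = 263.0 kPa

Δp ≈ 263 kPa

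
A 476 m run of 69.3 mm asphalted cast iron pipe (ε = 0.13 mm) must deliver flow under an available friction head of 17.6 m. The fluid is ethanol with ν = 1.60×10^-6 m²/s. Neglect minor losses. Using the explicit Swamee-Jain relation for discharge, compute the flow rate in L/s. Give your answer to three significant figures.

Q ≈ 5.27 L/s

Swamee-Jain (Type II): Q = -0.965·√(gD⁵h_f/L)·ln[ε/(3.7D) + √(3.17ν²L/(gD³h_f))]
√(gD⁵h_f/L) = √(9.81·0.0693⁵·17.6/476) = 7.614×10^-4
ε/(3.7D) = 5.07×10^-4; √(3.17ν²L/(gD³h_f)) = 2.59×10^-4
Q = -0.965·7.614×10^-4·ln(7.663×10^-4) = 0.005271 m³/s
Check: V = 1.40 m/s, Re = 6.05×10^4, f = 0.02599, h_f = 17.8 m ≈ 17.6 m ✓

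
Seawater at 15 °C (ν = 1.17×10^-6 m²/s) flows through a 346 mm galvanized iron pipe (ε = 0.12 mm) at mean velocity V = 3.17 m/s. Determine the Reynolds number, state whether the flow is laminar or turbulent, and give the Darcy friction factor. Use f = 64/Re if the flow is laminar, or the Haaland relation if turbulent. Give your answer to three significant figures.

Re ≈ 9.37×10^5; turbulent; f ≈ 0.0160

Re = VD/ν = 3.170·0.346/1.17×10^-6 = 9.37×10^5
Re > 4000 → turbulent; ε/D = 3.47×10^-4
Haaland: f = 0.01605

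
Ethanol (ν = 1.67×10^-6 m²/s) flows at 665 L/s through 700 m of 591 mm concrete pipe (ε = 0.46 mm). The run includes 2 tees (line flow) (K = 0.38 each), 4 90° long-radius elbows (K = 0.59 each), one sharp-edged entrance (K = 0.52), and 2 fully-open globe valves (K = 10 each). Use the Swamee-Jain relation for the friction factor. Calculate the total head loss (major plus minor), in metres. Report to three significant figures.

H_L ≈ 13.8 m

V = 4Q/(πD²) = 2.424 m/s; V²/2g = 0.2995 m
Re = 8.58×10^5, ε/D = 7.78×10^-4 → f = 0.01901 (Swamee-Jain)
Major: h_f = f(L/D)·V²/2g = 0.01901·1184·0.2995 = 6.745 m
Minor: ΣK = 23.6; h_m = ΣK·V²/2g = 7.080 m
Total H_L = 6.745 + 7.080 = 13.83 m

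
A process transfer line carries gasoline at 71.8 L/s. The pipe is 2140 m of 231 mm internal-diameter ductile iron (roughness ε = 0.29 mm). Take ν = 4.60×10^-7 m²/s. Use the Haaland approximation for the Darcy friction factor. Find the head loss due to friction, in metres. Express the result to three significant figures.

V = 4Q/(πD²) = 4·0.0718/(π·0.231²) = 1.713 m/s
Re = VD/ν = 1.713·0.231/4.60×10^-7 = 8.60×10^5 → turbulent
ε/D = 0.29/231 = 0.00126
Haaland: f = 0.02107
h_f = f(L/D)V²/(2g) = 0.02107·(2140/0.231)·1.713²/(2·9.81) = 29.21 m

h_f ≈ 29.2 m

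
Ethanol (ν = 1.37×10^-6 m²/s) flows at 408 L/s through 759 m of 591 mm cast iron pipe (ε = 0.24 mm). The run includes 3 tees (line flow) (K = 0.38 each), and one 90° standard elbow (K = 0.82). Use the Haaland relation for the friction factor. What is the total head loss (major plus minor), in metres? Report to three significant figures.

V = 4Q/(πD²) = 1.487 m/s; V²/2g = 0.1127 m
Re = 6.42×10^5, ε/D = 4.06×10^-4 → f = 0.01675 (Haaland)
Major: h_f = f(L/D)·V²/2g = 0.01675·1284·0.1127 = 2.426 m
Minor: ΣK = 1.96; h_m = ΣK·V²/2g = 0.2210 m
Total H_L = 2.426 + 0.2210 = 2.647 m

H_L ≈ 2.65 m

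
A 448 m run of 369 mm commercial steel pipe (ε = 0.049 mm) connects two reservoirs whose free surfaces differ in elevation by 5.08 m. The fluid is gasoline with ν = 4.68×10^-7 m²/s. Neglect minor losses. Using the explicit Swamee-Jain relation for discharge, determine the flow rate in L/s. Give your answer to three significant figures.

Swamee-Jain (Type II): Q = -0.965·√(gD⁵h_f/L)·ln[ε/(3.7D) + √(3.17ν²L/(gD³h_f))]
√(gD⁵h_f/L) = √(9.81·0.369⁵·5.08/448) = 0.02759
ε/(3.7D) = 3.59×10^-5; √(3.17ν²L/(gD³h_f)) = 1.11×10^-5
Q = -0.965·0.02759·ln(4.704×10^-5) = 0.2653 m³/s
Check: V = 2.48 m/s, Re = 1.96×10^6, f = 0.01343, h_f = 5.11 m ≈ 5.08 m ✓

Q ≈ 265 L/s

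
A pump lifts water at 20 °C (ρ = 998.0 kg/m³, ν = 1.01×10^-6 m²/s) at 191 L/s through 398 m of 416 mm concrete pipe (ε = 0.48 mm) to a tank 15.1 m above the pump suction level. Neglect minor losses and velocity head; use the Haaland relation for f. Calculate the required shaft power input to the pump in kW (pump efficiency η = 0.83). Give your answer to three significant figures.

V = 4Q/(πD²) = 1.405 m/s; Re = 5.79×10^5; ε/D = 0.00115; f = 0.02079
h_f = f(L/D)V²/2g = 2.002 m
Total head H = z + h_f = 15.1 + 2.002 = 17.10 m
P_hyd = ρgQH = 998.0·9.81·0.191·17.10 = 31.98 kW
P_shaft = P_hyd/η = 31.98/0.83 = 38.53 kW

P_shaft ≈ 38.5 kW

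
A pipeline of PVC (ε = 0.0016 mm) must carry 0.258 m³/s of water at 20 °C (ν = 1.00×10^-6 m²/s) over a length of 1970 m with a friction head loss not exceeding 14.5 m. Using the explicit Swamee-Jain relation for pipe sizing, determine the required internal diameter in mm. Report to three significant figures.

Swamee-Jain (Type III): D = 0.66·[ε^1.25·(LQ²/(gh_f))^4.75 + ν·Q^9.4·(L/(gh_f))^5.2]^0.04
LQ²/(gh_f) = 0.9219; L/(gh_f) = 13.85
Term 1 = ε^1.25·(…)^4.75 = 3.87×10^-8; Term 2 = ν·Q^9.4·(…)^5.2 = 2.54×10^-6
D = 0.66·(3.87×10^-8 + 2.54×10^-6)^0.04 = 0.3945 m = 394 mm
Check: V = 2.11 m/s, Re = 8.33×10^5, f = 0.01206, h_f = 13.7 m ≈ 14.5 m ✓

D ≈ 394 mm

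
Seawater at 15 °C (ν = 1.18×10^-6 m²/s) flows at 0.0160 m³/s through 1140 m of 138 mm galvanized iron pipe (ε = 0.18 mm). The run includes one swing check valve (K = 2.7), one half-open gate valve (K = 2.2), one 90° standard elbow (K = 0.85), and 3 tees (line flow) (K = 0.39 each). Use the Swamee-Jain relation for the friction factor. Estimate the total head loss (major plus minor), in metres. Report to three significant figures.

V = 4Q/(πD²) = 1.070 m/s; V²/2g = 0.05832 m
Re = 1.25×10^5, ε/D = 0.00130 → f = 0.02295 (Swamee-Jain)
Major: h_f = f(L/D)·V²/2g = 0.02295·8261·0.05832 = 11.06 m
Minor: ΣK = 6.92; h_m = ΣK·V²/2g = 0.4036 m
Total H_L = 11.06 + 0.4036 = 11.46 m

H_L ≈ 11.5 m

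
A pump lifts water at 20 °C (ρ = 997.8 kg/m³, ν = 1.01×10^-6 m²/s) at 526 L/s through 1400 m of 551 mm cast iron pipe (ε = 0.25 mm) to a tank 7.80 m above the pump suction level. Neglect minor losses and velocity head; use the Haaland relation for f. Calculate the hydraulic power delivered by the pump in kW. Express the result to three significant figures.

V = 4Q/(πD²) = 2.206 m/s; Re = 1.20×10^6; ε/D = 4.54×10^-4; f = 0.01677
h_f = f(L/D)V²/2g = 10.57 m
Total head H = z + h_f = 7.80 + 10.57 = 18.37 m
P_hyd = ρgQH = 997.8·9.81·0.526·18.37 = 94.57 kW

P_hyd ≈ 94.6 kW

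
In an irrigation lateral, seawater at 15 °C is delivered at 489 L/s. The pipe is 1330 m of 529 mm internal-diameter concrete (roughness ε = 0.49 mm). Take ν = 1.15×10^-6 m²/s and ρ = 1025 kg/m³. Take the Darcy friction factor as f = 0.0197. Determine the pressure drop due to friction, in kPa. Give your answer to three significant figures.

Δp ≈ 126 kPa

V = 4Q/(πD²) = 4·0.489/(π·0.529²) = 2.225 m/s
h_f = f(L/D)V²/(2g) = 0.01970·(1330/0.529)·2.225²/(2·9.81) = 12.50 m
Δp = ρg·h_f = 1025·9.81·12.50 = 125.7 kPa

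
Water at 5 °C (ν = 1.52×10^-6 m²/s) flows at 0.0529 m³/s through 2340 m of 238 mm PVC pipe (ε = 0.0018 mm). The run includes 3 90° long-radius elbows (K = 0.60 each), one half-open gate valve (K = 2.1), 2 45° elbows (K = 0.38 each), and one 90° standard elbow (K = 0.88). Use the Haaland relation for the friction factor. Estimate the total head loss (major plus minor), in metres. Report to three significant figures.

V = 4Q/(πD²) = 1.189 m/s; V²/2g = 0.07207 m
Re = 1.86×10^5, ε/D = 7.56×10^-6 → f = 0.01576 (Haaland)
Major: h_f = f(L/D)·V²/2g = 0.01576·9832·0.07207 = 11.17 m
Minor: ΣK = 5.54; h_m = ΣK·V²/2g = 0.3992 m
Total H_L = 11.17 + 0.3992 = 11.57 m

H_L ≈ 11.6 m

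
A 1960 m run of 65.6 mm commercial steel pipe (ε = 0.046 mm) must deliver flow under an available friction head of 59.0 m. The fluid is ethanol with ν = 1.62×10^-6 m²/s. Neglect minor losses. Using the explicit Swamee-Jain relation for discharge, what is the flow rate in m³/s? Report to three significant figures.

Swamee-Jain (Type II): Q = -0.965·√(gD⁵h_f/L)·ln[ε/(3.7D) + √(3.17ν²L/(gD³h_f))]
√(gD⁵h_f/L) = √(9.81·0.0656⁵·59.0/1960) = 5.990×10^-4
ε/(3.7D) = 1.90×10^-4; √(3.17ν²L/(gD³h_f)) = 3.16×10^-4
Q = -0.965·5.990×10^-4·ln(5.054×10^-4) = 0.004387 m³/s
Check: V = 1.30 m/s, Re = 5.26×10^4, f = 0.02310, h_f = 59.3 m ≈ 59.0 m ✓

Q ≈ 0.00439 m³/s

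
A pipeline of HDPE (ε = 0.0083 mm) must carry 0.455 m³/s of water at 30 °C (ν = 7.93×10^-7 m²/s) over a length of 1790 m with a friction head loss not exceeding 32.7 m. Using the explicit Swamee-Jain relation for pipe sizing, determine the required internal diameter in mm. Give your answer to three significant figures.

D ≈ 404 mm

Swamee-Jain (Type III): D = 0.66·[ε^1.25·(LQ²/(gh_f))^4.75 + ν·Q^9.4·(L/(gh_f))^5.2]^0.04
LQ²/(gh_f) = 1.155; L/(gh_f) = 5.580
Term 1 = ε^1.25·(…)^4.75 = 8.84×10^-7; Term 2 = ν·Q^9.4·(…)^5.2 = 3.69×10^-6
D = 0.66·(8.84×10^-7 + 3.69×10^-6)^0.04 = 0.4036 m = 404 mm
Check: V = 3.56 m/s, Re = 1.81×10^6, f = 0.01121, h_f = 32.1 m ≈ 32.7 m ✓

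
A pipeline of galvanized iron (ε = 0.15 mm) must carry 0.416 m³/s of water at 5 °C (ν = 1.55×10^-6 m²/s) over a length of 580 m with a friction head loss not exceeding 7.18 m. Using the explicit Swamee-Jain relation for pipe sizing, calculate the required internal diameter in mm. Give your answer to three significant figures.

Swamee-Jain (Type III): D = 0.66·[ε^1.25·(LQ²/(gh_f))^4.75 + ν·Q^9.4·(L/(gh_f))^5.2]^0.04
LQ²/(gh_f) = 1.425; L/(gh_f) = 8.234
Term 1 = ε^1.25·(…)^4.75 = 8.93×10^-5; Term 2 = ν·Q^9.4·(…)^5.2 = 2.35×10^-5
D = 0.66·(8.93×10^-5 + 2.35×10^-5)^0.04 = 0.4588 m = 459 mm
Check: V = 2.52 m/s, Re = 7.45×10^5, f = 0.01621, h_f = 6.61 m ≈ 7.18 m ✓

D ≈ 459 mm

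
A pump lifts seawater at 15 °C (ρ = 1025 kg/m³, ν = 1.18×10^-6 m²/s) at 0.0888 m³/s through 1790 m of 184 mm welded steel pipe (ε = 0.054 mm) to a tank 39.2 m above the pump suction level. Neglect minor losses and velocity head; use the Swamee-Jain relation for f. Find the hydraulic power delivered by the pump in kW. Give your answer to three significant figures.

P_hyd ≈ 115 kW

V = 4Q/(πD²) = 3.340 m/s; Re = 5.21×10^5; ε/D = 2.93×10^-4; f = 0.01628
h_f = f(L/D)V²/2g = 90.00 m
Total head H = z + h_f = 39.2 + 90.00 = 129.2 m
P_hyd = ρgQH = 1025·9.81·0.0888·129.2 = 115.4 kW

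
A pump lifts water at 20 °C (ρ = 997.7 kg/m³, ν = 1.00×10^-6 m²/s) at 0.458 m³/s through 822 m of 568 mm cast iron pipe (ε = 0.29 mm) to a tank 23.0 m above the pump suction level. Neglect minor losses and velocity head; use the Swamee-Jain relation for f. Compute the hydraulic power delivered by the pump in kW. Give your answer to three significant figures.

P_hyd ≈ 122 kW

V = 4Q/(πD²) = 1.808 m/s; Re = 1.03×10^6; ε/D = 5.11×10^-4; f = 0.01736
h_f = f(L/D)V²/2g = 4.183 m
Total head H = z + h_f = 23.0 + 4.183 = 27.18 m
P_hyd = ρgQH = 997.7·9.81·0.458·27.18 = 121.9 kW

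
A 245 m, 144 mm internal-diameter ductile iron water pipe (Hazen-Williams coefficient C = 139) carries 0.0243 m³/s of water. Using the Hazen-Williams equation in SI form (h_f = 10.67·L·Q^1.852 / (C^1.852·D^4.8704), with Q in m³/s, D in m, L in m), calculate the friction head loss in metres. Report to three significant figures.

h_f = 10.67·245·0.0243^1.852 / (139^1.852·0.144^4.8704) = 3.612 m

h_f ≈ 3.61 m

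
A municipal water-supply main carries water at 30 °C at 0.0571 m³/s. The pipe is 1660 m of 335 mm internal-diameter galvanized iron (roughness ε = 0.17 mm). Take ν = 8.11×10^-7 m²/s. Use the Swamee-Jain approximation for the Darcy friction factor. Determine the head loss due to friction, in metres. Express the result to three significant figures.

V = 4Q/(πD²) = 4·0.0571/(π·0.335²) = 0.6478 m/s
Re = VD/ν = 0.6478·0.335/8.11×10^-7 = 2.68×10^5 → turbulent
ε/D = 0.17/335 = 5.07×10^-4
Swamee-Jain: f = 0.01852
h_f = f(L/D)V²/(2g) = 0.01852·(1660/0.335)·0.6478²/(2·9.81) = 1.963 m

h_f ≈ 1.96 m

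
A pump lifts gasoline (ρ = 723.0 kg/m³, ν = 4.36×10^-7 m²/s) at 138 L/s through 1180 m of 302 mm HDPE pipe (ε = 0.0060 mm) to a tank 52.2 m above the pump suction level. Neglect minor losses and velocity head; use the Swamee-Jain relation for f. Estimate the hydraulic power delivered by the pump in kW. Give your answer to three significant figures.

V = 4Q/(πD²) = 1.927 m/s; Re = 1.33×10^6; ε/D = 1.99×10^-5; f = 0.01162
h_f = f(L/D)V²/2g = 8.589 m
Total head H = z + h_f = 52.2 + 8.589 = 60.79 m
P_hyd = ρgQH = 723.0·9.81·0.138·60.79 = 59.50 kW

P_hyd ≈ 59.5 kW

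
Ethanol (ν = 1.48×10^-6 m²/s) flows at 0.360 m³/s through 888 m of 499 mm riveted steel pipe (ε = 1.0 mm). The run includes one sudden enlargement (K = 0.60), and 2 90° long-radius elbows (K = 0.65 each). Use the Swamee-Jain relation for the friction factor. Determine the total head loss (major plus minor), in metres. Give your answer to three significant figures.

H_L ≈ 7.65 m

V = 4Q/(πD²) = 1.841 m/s; V²/2g = 0.1727 m
Re = 6.21×10^5, ε/D = 0.00200 → f = 0.02383 (Swamee-Jain)
Major: h_f = f(L/D)·V²/2g = 0.02383·1780·0.1727 = 7.324 m
Minor: ΣK = 1.90; h_m = ΣK·V²/2g = 0.3282 m
Total H_L = 7.324 + 0.3282 = 7.652 m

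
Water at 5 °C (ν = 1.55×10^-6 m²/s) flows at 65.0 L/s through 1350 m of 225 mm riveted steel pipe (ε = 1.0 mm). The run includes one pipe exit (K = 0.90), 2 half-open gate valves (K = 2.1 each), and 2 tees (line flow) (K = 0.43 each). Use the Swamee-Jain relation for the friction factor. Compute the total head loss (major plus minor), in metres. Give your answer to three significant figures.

V = 4Q/(πD²) = 1.635 m/s; V²/2g = 0.1362 m
Re = 2.37×10^5, ε/D = 0.00444 → f = 0.02991 (Swamee-Jain)
Major: h_f = f(L/D)·V²/2g = 0.02991·6000·0.1362 = 24.44 m
Minor: ΣK = 5.96; h_m = ΣK·V²/2g = 0.8118 m
Total H_L = 24.44 + 0.8118 = 25.25 m

H_L ≈ 25.3 m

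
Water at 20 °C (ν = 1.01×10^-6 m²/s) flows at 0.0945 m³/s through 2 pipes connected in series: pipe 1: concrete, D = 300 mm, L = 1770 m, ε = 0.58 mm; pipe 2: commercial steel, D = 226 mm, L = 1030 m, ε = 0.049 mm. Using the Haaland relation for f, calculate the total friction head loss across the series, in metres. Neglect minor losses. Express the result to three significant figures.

Pipe 1: V = 1.337 m/s, Re = 3.97×10^5, ε/D = 0.00193, f = 0.02367, h_1 = f(L/D)V²/2g = 12.72 m
Pipe 2: V = 2.356 m/s, Re = 5.27×10^5, ε/D = 2.17×10^-4, f = 0.01538, h_2 = f(L/D)V²/2g = 19.83 m
Series → Q common, losses add: H = Σh = 32.55 m

H ≈ 32.6 m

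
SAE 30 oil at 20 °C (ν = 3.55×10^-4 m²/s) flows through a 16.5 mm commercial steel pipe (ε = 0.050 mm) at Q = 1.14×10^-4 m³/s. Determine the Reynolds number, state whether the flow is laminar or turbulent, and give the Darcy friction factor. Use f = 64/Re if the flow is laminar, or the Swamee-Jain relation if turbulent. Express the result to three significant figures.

Re ≈ 24.8; laminar; f = 64/Re ≈ 2.58

V = 4Q/(πD²) = 0.5331 m/s
Re = VD/ν = 0.5331·0.0165/3.55×10^-4 = 24.8
Re < 2300 → laminar → f = 64/Re = 2.583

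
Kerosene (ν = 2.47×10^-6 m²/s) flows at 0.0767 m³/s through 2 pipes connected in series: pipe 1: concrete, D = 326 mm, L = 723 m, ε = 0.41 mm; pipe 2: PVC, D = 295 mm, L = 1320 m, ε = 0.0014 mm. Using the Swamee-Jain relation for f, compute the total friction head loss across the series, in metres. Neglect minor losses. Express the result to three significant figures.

Pipe 1: V = 0.9189 m/s, Re = 1.21×10^5, ε/D = 0.00126, f = 0.02285, h_1 = f(L/D)V²/2g = 2.181 m
Pipe 2: V = 1.122 m/s, Re = 1.34×10^5, ε/D = 4.75×10^-6, f = 0.01685, h_2 = f(L/D)V²/2g = 4.840 m
Series → Q common, losses add: H = Σh = 7.021 m

H ≈ 7.02 m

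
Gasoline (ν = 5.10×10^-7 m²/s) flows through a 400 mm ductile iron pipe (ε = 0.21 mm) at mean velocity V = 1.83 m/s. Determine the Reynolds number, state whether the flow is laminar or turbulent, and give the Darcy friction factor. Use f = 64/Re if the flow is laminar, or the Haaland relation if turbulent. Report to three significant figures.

Re = VD/ν = 1.830·0.400/5.10×10^-7 = 1.44×10^6
Re > 4000 → turbulent; ε/D = 5.25×10^-4
Haaland: f = 0.01722

Re ≈ 1.44×10^6; turbulent; f ≈ 0.0172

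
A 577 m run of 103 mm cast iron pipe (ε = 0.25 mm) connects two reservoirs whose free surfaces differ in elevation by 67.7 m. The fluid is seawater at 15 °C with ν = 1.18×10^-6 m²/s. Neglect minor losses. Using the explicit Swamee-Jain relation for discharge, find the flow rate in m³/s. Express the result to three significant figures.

Swamee-Jain (Type II): Q = -0.965·√(gD⁵h_f/L)·ln[ε/(3.7D) + √(3.17ν²L/(gD³h_f))]
√(gD⁵h_f/L) = √(9.81·0.103⁵·67.7/577) = 0.003653
ε/(3.7D) = 6.56×10^-4; √(3.17ν²L/(gD³h_f)) = 5.92×10^-5
Q = -0.965·0.003653·ln(7.152×10^-4) = 0.02553 m³/s
Check: V = 3.06 m/s, Re = 2.67×10^5, f = 0.02542, h_f = 68.1 m ≈ 67.7 m ✓

Q ≈ 0.0255 m³/s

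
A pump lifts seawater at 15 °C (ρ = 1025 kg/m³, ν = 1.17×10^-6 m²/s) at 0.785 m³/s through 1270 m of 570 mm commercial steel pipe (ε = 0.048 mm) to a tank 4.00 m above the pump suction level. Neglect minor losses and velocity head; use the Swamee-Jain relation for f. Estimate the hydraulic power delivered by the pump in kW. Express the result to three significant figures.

V = 4Q/(πD²) = 3.076 m/s; Re = 1.50×10^6; ε/D = 8.42×10^-5; f = 0.01284
h_f = f(L/D)V²/2g = 13.80 m
Total head H = z + h_f = 4.00 + 13.80 = 17.80 m
P_hyd = ρgQH = 1025·9.81·0.785·17.80 = 140.5 kW

P_hyd ≈ 140 kW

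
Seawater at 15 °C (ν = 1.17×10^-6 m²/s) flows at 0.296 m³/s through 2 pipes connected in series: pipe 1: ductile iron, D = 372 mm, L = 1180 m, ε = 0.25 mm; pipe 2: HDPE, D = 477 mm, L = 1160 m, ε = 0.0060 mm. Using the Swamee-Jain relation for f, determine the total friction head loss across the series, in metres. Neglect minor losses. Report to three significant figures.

Pipe 1: V = 2.723 m/s, Re = 8.66×10^5, ε/D = 6.72×10^-4, f = 0.01843, h_1 = f(L/D)V²/2g = 22.10 m
Pipe 2: V = 1.656 m/s, Re = 6.75×10^5, ε/D = 1.26×10^-5, f = 0.01266, h_2 = f(L/D)V²/2g = 4.304 m
Series → Q common, losses add: H = Σh = 26.41 m

H ≈ 26.4 m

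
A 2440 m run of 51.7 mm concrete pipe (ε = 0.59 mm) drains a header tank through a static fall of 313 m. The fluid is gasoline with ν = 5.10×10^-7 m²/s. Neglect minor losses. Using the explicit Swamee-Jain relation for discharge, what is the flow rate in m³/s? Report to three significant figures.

Swamee-Jain (Type II): Q = -0.965·√(gD⁵h_f/L)·ln[ε/(3.7D) + √(3.17ν²L/(gD³h_f))]
√(gD⁵h_f/L) = √(9.81·0.0517⁵·313/2440) = 6.818×10^-4
ε/(3.7D) = 0.00308; √(3.17ν²L/(gD³h_f)) = 6.89×10^-5
Q = -0.965·6.818×10^-4·ln(0.003153) = 0.003789 m³/s
Check: V = 1.80 m/s, Re = 1.83×10^5, f = 0.04012, h_f = 314 m ≈ 313 m ✓

Q ≈ 0.00379 m³/s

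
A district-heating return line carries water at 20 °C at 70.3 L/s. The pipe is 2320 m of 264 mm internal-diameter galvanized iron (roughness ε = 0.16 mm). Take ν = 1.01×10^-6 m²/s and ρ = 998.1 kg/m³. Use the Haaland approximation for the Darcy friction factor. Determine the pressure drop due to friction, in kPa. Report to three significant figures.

V = 4Q/(πD²) = 4·0.0703/(π·0.264²) = 1.284 m/s
Re = VD/ν = 1.284·0.264/1.01×10^-6 = 3.36×10^5 → turbulent
ε/D = 0.16/264 = 6.06×10^-4
Haaland: f = 0.01855
h_f = f(L/D)V²/(2g) = 0.01855·(2320/0.264)·1.284²/(2·9.81) = 13.70 m
Δp = ρg·h_f = 998.1·9.81·13.70 = 134.2 kPa

Δp ≈ 134 kPa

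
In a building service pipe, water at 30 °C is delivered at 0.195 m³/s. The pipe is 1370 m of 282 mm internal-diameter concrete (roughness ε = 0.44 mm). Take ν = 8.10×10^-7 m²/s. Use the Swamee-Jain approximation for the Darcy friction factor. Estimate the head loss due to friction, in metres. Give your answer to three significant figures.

h_f ≈ 53.6 m

V = 4Q/(πD²) = 4·0.195/(π·0.282²) = 3.122 m/s
Re = VD/ν = 3.122·0.282/8.10×10^-7 = 1.09×10^6 → turbulent
ε/D = 0.44/282 = 0.00156
Swamee-Jain: f = 0.02223
h_f = f(L/D)V²/(2g) = 0.02223·(1370/0.282)·3.122²/(2·9.81) = 53.65 m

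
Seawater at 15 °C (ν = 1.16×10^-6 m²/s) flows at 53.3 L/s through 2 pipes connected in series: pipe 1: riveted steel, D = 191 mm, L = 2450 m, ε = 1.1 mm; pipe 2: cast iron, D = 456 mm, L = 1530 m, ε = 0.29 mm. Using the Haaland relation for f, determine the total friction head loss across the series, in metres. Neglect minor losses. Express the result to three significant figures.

Pipe 1: V = 1.860 m/s, Re = 3.06×10^5, ε/D = 0.00576, f = 0.03203, h_1 = f(L/D)V²/2g = 72.47 m
Pipe 2: V = 0.3264 m/s, Re = 1.28×10^5, ε/D = 6.36×10^-4, f = 0.02008, h_2 = f(L/D)V²/2g = 0.3657 m
Series → Q common, losses add: H = Σh = 72.84 m

H ≈ 72.8 m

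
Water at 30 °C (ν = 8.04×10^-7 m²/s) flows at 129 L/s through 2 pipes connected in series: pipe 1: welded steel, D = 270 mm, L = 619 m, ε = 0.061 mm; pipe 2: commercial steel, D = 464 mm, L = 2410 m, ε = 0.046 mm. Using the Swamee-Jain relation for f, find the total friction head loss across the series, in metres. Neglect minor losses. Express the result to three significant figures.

H ≈ 11.3 m

Pipe 1: V = 2.253 m/s, Re = 7.57×10^5, ε/D = 2.26×10^-4, f = 0.01529, h_1 = f(L/D)V²/2g = 9.069 m
Pipe 2: V = 0.7629 m/s, Re = 4.40×10^5, ε/D = 9.91×10^-5, f = 0.01468, h_2 = f(L/D)V²/2g = 2.261 m
Series → Q common, losses add: H = Σh = 11.33 m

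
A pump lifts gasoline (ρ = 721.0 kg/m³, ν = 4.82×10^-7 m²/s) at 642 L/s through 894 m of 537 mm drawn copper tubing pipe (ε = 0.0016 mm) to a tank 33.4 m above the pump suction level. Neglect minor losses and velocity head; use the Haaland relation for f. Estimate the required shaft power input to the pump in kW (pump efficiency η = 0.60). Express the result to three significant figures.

P_shaft ≈ 303 kW

V = 4Q/(πD²) = 2.835 m/s; Re = 3.16×10^6; ε/D = 2.98×10^-6; f = 0.009745
h_f = f(L/D)V²/2g = 6.644 m
Total head H = z + h_f = 33.4 + 6.644 = 40.04 m
P_hyd = ρgQH = 721.0·9.81·0.642·40.04 = 181.8 kW
P_shaft = P_hyd/η = 181.8/0.60 = 303.1 kW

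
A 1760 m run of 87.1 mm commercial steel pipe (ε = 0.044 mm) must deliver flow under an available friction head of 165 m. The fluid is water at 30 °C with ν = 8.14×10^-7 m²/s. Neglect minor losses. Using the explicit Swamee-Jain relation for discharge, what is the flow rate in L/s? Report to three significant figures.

Swamee-Jain (Type II): Q = -0.965·√(gD⁵h_f/L)·ln[ε/(3.7D) + √(3.17ν²L/(gD³h_f))]
√(gD⁵h_f/L) = √(9.81·0.0871⁵·165/1760) = 0.002147
ε/(3.7D) = 1.37×10^-4; √(3.17ν²L/(gD³h_f)) = 5.88×10^-5
Q = -0.965·0.002147·ln(1.953×10^-4) = 0.01770 m³/s
Check: V = 2.97 m/s, Re = 3.18×10^5, f = 0.01829, h_f = 166 m ≈ 165 m ✓

Q ≈ 17.7 L/s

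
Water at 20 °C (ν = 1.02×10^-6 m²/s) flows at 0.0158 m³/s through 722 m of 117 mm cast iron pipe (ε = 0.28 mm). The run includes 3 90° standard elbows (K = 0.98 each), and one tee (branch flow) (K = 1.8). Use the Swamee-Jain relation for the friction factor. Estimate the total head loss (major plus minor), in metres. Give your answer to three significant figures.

H_L ≈ 18.0 m

V = 4Q/(πD²) = 1.470 m/s; V²/2g = 0.1101 m
Re = 1.69×10^5, ε/D = 0.00239 → f = 0.02570 (Swamee-Jain)
Major: h_f = f(L/D)·V²/2g = 0.02570·6171·0.1101 = 17.46 m
Minor: ΣK = 4.74; h_m = ΣK·V²/2g = 0.5218 m
Total H_L = 17.46 + 0.5218 = 17.98 m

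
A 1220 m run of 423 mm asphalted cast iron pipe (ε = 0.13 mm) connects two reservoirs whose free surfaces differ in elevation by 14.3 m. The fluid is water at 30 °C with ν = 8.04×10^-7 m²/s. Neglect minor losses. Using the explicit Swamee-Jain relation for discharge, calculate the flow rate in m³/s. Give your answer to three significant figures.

Swamee-Jain (Type II): Q = -0.965·√(gD⁵h_f/L)·ln[ε/(3.7D) + √(3.17ν²L/(gD³h_f))]
√(gD⁵h_f/L) = √(9.81·0.423⁵·14.3/1220) = 0.03946
ε/(3.7D) = 8.31×10^-5; √(3.17ν²L/(gD³h_f)) = 1.53×10^-5
Q = -0.965·0.03946·ln(9.841×10^-5) = 0.3513 m³/s
Check: V = 2.50 m/s, Re = 1.32×10^6, f = 0.01566, h_f = 14.4 m ≈ 14.3 m ✓

Q ≈ 0.351 m³/s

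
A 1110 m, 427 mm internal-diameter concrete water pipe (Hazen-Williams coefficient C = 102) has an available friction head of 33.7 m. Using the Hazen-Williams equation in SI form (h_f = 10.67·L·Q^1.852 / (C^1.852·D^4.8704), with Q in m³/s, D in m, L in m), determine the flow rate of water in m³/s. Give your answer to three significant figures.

Rearranging: Q = [h_f·C^1.852·D^4.8704 / (10.67·L)]^(1/1.852)
Q = [33.7·102^1.852·0.427^4.8704 / (10.67·1110)]^0.540 = 0.4592 m³/s

Q ≈ 0.459 m³/s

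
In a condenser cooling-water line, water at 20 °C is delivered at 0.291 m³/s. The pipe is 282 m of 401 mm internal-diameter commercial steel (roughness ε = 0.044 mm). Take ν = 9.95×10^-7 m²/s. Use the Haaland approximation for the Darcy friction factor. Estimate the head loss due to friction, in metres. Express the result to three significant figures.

h_f ≈ 2.58 m

V = 4Q/(πD²) = 4·0.291/(π·0.401²) = 2.304 m/s
Re = VD/ν = 2.304·0.401/9.95×10^-7 = 9.29×10^5 → turbulent
ε/D = 0.044/401 = 1.10×10^-4
Haaland: f = 0.01355
h_f = f(L/D)V²/(2g) = 0.01355·(282/0.401)·2.304²/(2·9.81) = 2.578 m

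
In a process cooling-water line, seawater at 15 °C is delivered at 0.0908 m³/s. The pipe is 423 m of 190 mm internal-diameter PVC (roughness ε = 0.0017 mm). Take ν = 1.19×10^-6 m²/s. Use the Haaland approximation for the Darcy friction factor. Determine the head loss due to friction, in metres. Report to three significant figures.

V = 4Q/(πD²) = 4·0.0908/(π·0.190²) = 3.202 m/s
Re = VD/ν = 3.202·0.190/1.19×10^-6 = 5.11×10^5 → turbulent
ε/D = 0.0017/190 = 8.95×10^-6
Haaland: f = 0.01311
h_f = f(L/D)V²/(2g) = 0.01311·(423/0.190)·3.202²/(2·9.81) = 15.26 m

h_f ≈ 15.3 m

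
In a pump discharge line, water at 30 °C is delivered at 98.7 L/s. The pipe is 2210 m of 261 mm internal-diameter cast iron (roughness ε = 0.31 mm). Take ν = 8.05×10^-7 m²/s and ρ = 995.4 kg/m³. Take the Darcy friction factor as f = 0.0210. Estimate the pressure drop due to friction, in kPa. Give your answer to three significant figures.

V = 4Q/(πD²) = 4·0.0987/(π·0.261²) = 1.845 m/s
h_f = f(L/D)V²/(2g) = 0.02100·(2210/0.261)·1.845²/(2·9.81) = 30.84 m
Δp = ρg·h_f = 995.4·9.81·30.84 = 301.2 kPa

Δp ≈ 301 kPa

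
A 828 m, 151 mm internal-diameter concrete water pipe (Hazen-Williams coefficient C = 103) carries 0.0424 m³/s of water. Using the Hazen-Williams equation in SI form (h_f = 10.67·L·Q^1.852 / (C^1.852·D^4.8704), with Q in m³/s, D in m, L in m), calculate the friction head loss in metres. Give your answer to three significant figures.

h_f ≈ 47.3 m

h_f = 10.67·828·0.0424^1.852 / (103^1.852·0.151^4.8704) = 47.32 m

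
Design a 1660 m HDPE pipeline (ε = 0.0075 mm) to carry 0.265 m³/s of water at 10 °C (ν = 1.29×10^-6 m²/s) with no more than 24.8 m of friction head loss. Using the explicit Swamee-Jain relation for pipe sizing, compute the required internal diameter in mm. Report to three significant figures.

D ≈ 349 mm

Swamee-Jain (Type III): D = 0.66·[ε^1.25·(LQ²/(gh_f))^4.75 + ν·Q^9.4·(L/(gh_f))^5.2]^0.04
LQ²/(gh_f) = 0.4792; L/(gh_f) = 6.823
Term 1 = ε^1.25·(…)^4.75 = 1.19×10^-8; Term 2 = ν·Q^9.4·(…)^5.2 = 1.06×10^-7
D = 0.66·(1.19×10^-8 + 1.06×10^-7)^0.04 = 0.3487 m = 349 mm
Check: V = 2.78 m/s, Re = 7.50×10^5, f = 0.01262, h_f = 23.6 m ≈ 24.8 m ✓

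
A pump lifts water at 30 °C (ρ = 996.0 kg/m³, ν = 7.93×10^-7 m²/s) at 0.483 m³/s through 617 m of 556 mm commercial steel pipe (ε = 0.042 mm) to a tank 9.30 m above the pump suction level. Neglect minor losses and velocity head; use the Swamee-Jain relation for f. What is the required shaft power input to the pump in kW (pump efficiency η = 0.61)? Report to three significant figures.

V = 4Q/(πD²) = 1.989 m/s; Re = 1.39×10^6; ε/D = 7.55×10^-5; f = 0.01275
h_f = f(L/D)V²/2g = 2.854 m
Total head H = z + h_f = 9.30 + 2.854 = 12.15 m
P_hyd = ρgQH = 996.0·9.81·0.483·12.15 = 57.36 kW
P_shaft = P_hyd/η = 57.36/0.61 = 94.03 kW

P_shaft ≈ 94.0 kW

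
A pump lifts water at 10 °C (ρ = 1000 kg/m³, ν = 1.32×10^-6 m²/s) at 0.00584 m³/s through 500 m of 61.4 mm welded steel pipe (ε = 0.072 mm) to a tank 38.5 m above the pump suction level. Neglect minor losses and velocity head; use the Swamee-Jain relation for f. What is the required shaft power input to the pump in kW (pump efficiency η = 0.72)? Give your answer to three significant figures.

P_shaft ≈ 6.03 kW

V = 4Q/(πD²) = 1.972 m/s; Re = 9.17×10^4; ε/D = 0.00117; f = 0.02310
h_f = f(L/D)V²/2g = 37.30 m
Total head H = z + h_f = 38.5 + 37.30 = 75.80 m
P_hyd = ρgQH = 1000·9.81·0.00584·75.80 = 4.342 kW
P_shaft = P_hyd/η = 4.342/0.72 = 6.031 kW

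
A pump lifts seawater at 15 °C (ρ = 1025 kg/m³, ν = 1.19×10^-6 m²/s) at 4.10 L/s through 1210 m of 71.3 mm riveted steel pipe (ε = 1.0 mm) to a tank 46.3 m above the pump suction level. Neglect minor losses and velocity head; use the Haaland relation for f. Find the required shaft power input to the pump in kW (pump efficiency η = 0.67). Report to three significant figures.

P_shaft ≈ 5.29 kW

V = 4Q/(πD²) = 1.027 m/s; Re = 6.15×10^4; ε/D = 0.0140; f = 0.04347
h_f = f(L/D)V²/2g = 39.65 m
Total head H = z + h_f = 46.3 + 39.65 = 85.95 m
P_hyd = ρgQH = 1025·9.81·0.00410·85.95 = 3.543 kW
P_shaft = P_hyd/η = 3.543/0.67 = 5.289 kW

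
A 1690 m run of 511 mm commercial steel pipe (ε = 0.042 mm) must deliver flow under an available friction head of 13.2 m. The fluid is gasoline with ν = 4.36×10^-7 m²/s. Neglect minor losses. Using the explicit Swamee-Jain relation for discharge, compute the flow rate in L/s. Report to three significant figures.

Q ≈ 519 L/s

Swamee-Jain (Type II): Q = -0.965·√(gD⁵h_f/L)·ln[ε/(3.7D) + √(3.17ν²L/(gD³h_f))]
√(gD⁵h_f/L) = √(9.81·0.511⁵·13.2/1690) = 0.05167
ε/(3.7D) = 2.22×10^-5; √(3.17ν²L/(gD³h_f)) = 7.68×10^-6
Q = -0.965·0.05167·ln(2.989×10^-5) = 0.5194 m³/s
Check: V = 2.53 m/s, Re = 2.97×10^6, f = 0.01228, h_f = 13.3 m ≈ 13.2 m ✓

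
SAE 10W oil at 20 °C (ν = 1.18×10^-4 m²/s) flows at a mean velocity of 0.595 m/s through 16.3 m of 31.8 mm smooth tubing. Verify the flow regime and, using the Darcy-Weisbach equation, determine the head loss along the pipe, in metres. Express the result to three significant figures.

h_f ≈ 3.69 m

Re = VD/ν = 0.595·0.03180/1.18×10^-4 = 160 → laminar (Re < 2300)
f = 64/Re = 0.3991
h_f = f(L/D)V²/(2g) = 0.3991·(16.3/0.03180)·0.595²/(2·9.81) = 3.692 m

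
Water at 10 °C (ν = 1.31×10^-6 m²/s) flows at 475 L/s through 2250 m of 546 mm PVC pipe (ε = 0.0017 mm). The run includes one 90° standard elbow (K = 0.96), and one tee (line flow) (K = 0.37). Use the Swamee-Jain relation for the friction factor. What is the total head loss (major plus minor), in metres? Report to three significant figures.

H_L ≈ 10.7 m

V = 4Q/(πD²) = 2.029 m/s; V²/2g = 0.2098 m
Re = 8.46×10^5, ε/D = 3.11×10^-6 → f = 0.01201 (Swamee-Jain)
Major: h_f = f(L/D)·V²/2g = 0.01201·4121·0.2098 = 10.38 m
Minor: ΣK = 1.33; h_m = ΣK·V²/2g = 0.2790 m
Total H_L = 10.38 + 0.2790 = 10.66 m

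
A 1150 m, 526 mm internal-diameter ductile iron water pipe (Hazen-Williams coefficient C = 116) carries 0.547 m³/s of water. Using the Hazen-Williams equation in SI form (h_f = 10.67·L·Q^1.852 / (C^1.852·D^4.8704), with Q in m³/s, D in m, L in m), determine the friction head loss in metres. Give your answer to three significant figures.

h_f = 10.67·1150·0.547^1.852 / (116^1.852·0.526^4.8704) = 13.78 m

h_f ≈ 13.8 m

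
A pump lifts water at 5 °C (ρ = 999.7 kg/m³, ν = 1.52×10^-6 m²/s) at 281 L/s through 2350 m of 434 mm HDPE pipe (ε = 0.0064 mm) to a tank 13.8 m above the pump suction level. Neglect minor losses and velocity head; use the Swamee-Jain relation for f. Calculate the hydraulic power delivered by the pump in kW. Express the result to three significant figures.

P_hyd ≈ 74.1 kW

V = 4Q/(πD²) = 1.899 m/s; Re = 5.42×10^5; ε/D = 1.47×10^-5; f = 0.01315
h_f = f(L/D)V²/2g = 13.09 m
Total head H = z + h_f = 13.8 + 13.09 = 26.89 m
P_hyd = ρgQH = 999.7·9.81·0.281·26.89 = 74.11 kW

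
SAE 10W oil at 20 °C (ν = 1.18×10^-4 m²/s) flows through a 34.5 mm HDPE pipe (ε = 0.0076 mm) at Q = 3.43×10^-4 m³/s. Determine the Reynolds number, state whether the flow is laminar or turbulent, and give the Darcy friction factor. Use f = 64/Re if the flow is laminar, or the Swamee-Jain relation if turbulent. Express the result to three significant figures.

Re ≈ 107; laminar; f = 64/Re ≈ 0.597

V = 4Q/(πD²) = 0.3669 m/s
Re = VD/ν = 0.3669·0.0345/1.18×10^-4 = 107
Re < 2300 → laminar → f = 64/Re = 0.5966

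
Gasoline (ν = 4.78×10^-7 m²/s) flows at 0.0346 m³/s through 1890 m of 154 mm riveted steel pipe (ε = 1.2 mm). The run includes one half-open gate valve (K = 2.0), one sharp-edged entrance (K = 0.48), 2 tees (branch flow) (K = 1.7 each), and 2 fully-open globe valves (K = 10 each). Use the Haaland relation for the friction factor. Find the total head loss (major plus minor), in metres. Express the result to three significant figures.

H_L ≈ 80.3 m

V = 4Q/(πD²) = 1.858 m/s; V²/2g = 0.1759 m
Re = 5.98×10^5, ε/D = 0.00779 → f = 0.03508 (Haaland)
Major: h_f = f(L/D)·V²/2g = 0.03508·12273·0.1759 = 75.71 m
Minor: ΣK = 25.9; h_m = ΣK·V²/2g = 4.552 m
Total H_L = 75.71 + 4.552 = 80.26 m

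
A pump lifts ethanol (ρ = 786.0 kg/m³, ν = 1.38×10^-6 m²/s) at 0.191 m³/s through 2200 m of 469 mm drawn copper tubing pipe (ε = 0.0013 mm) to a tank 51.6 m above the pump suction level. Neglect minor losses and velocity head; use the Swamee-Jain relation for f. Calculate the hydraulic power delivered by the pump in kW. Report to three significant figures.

V = 4Q/(πD²) = 1.106 m/s; Re = 3.76×10^5; ε/D = 2.77×10^-6; f = 0.01382
h_f = f(L/D)V²/2g = 4.040 m
Total head H = z + h_f = 51.6 + 4.040 = 55.64 m
P_hyd = ρgQH = 786.0·9.81·0.191·55.64 = 81.94 kW

P_hyd ≈ 81.9 kW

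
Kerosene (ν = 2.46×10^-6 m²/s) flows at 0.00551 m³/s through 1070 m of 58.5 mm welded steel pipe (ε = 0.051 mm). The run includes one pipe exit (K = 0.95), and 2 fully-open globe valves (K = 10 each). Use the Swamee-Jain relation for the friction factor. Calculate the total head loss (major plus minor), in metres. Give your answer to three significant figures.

H_L ≈ 98.1 m

V = 4Q/(πD²) = 2.050 m/s; V²/2g = 0.2142 m
Re = 4.87×10^4, ε/D = 8.72×10^-4 → f = 0.02389 (Swamee-Jain)
Major: h_f = f(L/D)·V²/2g = 0.02389·18291·0.2142 = 93.59 m
Minor: ΣK = 20.9; h_m = ΣK·V²/2g = 4.487 m
Total H_L = 93.59 + 4.487 = 98.08 m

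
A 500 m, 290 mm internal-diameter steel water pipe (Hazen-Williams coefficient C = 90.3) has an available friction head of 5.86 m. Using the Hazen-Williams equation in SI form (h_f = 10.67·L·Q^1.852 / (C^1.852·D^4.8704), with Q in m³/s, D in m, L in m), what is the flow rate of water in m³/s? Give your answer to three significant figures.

Rearranging: Q = [h_f·C^1.852·D^4.8704 / (10.67·L)]^(1/1.852)
Q = [5.86·90.3^1.852·0.290^4.8704 / (10.67·500)]^0.540 = 0.08791 m³/s

Q ≈ 0.0879 m³/s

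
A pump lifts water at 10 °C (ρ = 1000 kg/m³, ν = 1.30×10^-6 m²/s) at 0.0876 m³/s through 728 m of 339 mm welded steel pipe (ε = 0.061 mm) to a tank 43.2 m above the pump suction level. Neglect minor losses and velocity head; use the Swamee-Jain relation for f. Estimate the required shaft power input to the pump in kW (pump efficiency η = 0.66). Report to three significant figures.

V = 4Q/(πD²) = 0.9705 m/s; Re = 2.53×10^5; ε/D = 1.80×10^-4; f = 0.01648
h_f = f(L/D)V²/2g = 1.699 m
Total head H = z + h_f = 43.2 + 1.699 = 44.90 m
P_hyd = ρgQH = 1000·9.81·0.0876·44.90 = 38.58 kW
P_shaft = P_hyd/η = 38.58/0.66 = 58.46 kW

P_shaft ≈ 58.5 kW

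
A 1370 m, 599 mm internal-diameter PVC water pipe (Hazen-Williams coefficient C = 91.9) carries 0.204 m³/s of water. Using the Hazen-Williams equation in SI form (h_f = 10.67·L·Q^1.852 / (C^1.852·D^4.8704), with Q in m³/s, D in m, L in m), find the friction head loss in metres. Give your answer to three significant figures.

h_f ≈ 2.16 m

h_f = 10.67·1370·0.204^1.852 / (91.9^1.852·0.599^4.8704) = 2.159 m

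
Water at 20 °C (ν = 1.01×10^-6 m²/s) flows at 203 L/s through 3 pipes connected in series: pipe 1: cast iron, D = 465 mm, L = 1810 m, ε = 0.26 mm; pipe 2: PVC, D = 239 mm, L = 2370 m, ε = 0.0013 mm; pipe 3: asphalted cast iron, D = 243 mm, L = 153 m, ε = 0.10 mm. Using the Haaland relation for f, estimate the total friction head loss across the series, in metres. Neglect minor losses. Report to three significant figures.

Pipe 1: V = 1.195 m/s, Re = 5.50×10^5, ε/D = 5.59×10^-4, f = 0.01788, h_1 = f(L/D)V²/2g = 5.068 m
Pipe 2: V = 4.525 m/s, Re = 1.07×10^6, ε/D = 5.44×10^-6, f = 0.01155, h_2 = f(L/D)V²/2g = 119.5 m
Pipe 3: V = 4.377 m/s, Re = 1.05×10^6, ε/D = 4.12×10^-4, f = 0.01651, h_3 = f(L/D)V²/2g = 10.15 m
Series → Q common, losses add: H = Σh = 134.8 m

H ≈ 135 m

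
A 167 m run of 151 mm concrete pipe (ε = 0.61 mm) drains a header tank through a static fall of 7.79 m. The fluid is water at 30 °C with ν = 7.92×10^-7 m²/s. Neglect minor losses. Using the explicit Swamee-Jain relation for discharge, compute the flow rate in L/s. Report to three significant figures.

Swamee-Jain (Type II): Q = -0.965·√(gD⁵h_f/L)·ln[ε/(3.7D) + √(3.17ν²L/(gD³h_f))]
√(gD⁵h_f/L) = √(9.81·0.151⁵·7.79/167) = 0.005994
ε/(3.7D) = 0.00109; √(3.17ν²L/(gD³h_f)) = 3.55×10^-5
Q = -0.965·0.005994·ln(0.001127) = 0.03926 m³/s
Check: V = 2.19 m/s, Re = 4.18×10^5, f = 0.02888, h_f = 7.82 m ≈ 7.79 m ✓

Q ≈ 39.3 L/s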